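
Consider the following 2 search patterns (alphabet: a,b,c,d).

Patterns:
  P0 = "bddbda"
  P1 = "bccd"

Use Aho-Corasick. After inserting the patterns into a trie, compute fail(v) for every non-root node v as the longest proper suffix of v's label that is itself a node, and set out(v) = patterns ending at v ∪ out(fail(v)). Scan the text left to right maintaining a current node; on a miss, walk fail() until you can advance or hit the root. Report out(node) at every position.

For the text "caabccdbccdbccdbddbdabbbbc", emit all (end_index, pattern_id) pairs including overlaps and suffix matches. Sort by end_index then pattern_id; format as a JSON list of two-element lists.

Build:
Trie nodes:
  n0 'ε': b→1
  n1 'b': c→7 d→2
  n2 'bd': d→3
  n3 'bdd': b→4
  n4 'bddb': d→5
  n5 'bddbd': a→6
  n6 'bddbda': ·  ←P0
  n7 'bc': c→8
  n8 'bcc': d→9
  n9 'bccd': ·  ←P1

BFS fail/out derivation:
  n1('b'): parent n0 fail=0; on 'b' 0 → fail=0;  out ∅∪∅=∅
  n2('bd'): parent n1 fail=0; on 'd' 0 → fail=0;  out ∅∪∅=∅
  n7('bc'): parent n1 fail=0; on 'c' 0 → fail=0;  out ∅∪∅=∅
  n3('bdd'): parent n2 fail=0; on 'd' 0 → fail=0;  out ∅∪∅=∅
  n8('bcc'): parent n7 fail=0; on 'c' 0 → fail=0;  out ∅∪∅=∅
  n4('bddb'): parent n3 fail=0; on 'b' 0 → fail=1;  out ∅∪∅=∅
  n9('bccd'): parent n8 fail=0; on 'd' 0 → fail=0;  out {1}∪∅={1}
  n5('bddbd'): parent n4 fail=1; on 'd' 1 → fail=2;  out ∅∪∅=∅
  n6('bddbda'): parent n5 fail=2; on 'a' 2→0 → fail=0;  out {0}∪∅={0}

Scan:
[0] read 'c'  n0⇒n0
[1] read 'a'  n0⇒n0
[2] read 'a'  n0⇒n0
[3] read 'b'  n0⇒n1
[4] read 'c'  n1⇒n7
[5] read 'c'  n7⇒n8
[6] read 'd'  n8⇒n9  emit P1@[3:6]
[7] read 'b'  n9⇒n1 (via fail)
[8] read 'c'  n1⇒n7
[9] read 'c'  n7⇒n8
[10] read 'd'  n8⇒n9  emit P1@[7:10]
[11] read 'b'  n9⇒n1 (via fail)
[12] read 'c'  n1⇒n7
[13] read 'c'  n7⇒n8
[14] read 'd'  n8⇒n9  emit P1@[11:14]
[15] read 'b'  n9⇒n1 (via fail)
[16] read 'd'  n1⇒n2
[17] read 'd'  n2⇒n3
[18] read 'b'  n3⇒n4
[19] read 'd'  n4⇒n5
[20] read 'a'  n5⇒n6  emit P0@[15:20]
[21] read 'b'  n6⇒n1 (via fail)
[22] read 'b'  n1⇒n1 (via fail)
[23] read 'b'  n1⇒n1 (via fail)
[24] read 'b'  n1⇒n1 (via fail)
[25] read 'c'  n1⇒n7

Matches: [[6,1],[10,1],[14,1],[20,0]]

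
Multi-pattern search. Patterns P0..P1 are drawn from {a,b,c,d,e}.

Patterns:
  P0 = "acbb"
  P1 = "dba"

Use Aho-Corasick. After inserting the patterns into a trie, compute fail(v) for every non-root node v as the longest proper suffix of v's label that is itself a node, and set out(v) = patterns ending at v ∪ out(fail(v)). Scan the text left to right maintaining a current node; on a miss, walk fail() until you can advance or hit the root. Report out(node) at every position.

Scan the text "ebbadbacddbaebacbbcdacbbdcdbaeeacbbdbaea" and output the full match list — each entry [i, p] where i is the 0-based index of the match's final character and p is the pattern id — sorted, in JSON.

Build automaton:
Trie (insert patterns):
  0='ε' goto a→1 d→5
  1='a' goto c→2
  2='ac' goto b→3
  3='acb' goto b→4
  4='acbb' goto ·  [P0 ends]
  5='d' goto b→6
  6='db' goto a→7
  7='dba' goto ·  [P1 ends]

BFS fail/out derivation:
  fail(1) 'a': from fail(0)=0 chase 'a': 0 ⇒ 0;  out=∅∪out(0)=∅
  fail(5) 'd': from fail(0)=0 chase 'd': 0 ⇒ 0;  out=∅∪out(0)=∅
  fail(2) 'ac': from fail(1)=0 chase 'c': 0 ⇒ 0;  out=∅∪out(0)=∅
  fail(6) 'db': from fail(5)=0 chase 'b': 0 ⇒ 0;  out=∅∪out(0)=∅
  fail(3) 'acb': from fail(2)=0 chase 'b': 0 ⇒ 0;  out=∅∪out(0)=∅
  fail(7) 'dba': from fail(6)=0 chase 'a': 0 ⇒ 1;  out={1}∪out(1)={1}
  fail(4) 'acbb': from fail(3)=0 chase 'b': 0 ⇒ 0;  out={0}∪out(0)={0}

Run:
i=0 'e': node 0→0
i=1 'b': node 0→0
i=2 'b': node 0→0
i=3 'a': node 0→1
i=4 'd': node 1→5 (via fail)
i=5 'b': node 5→6
i=6 'a': node 6→7  → match P1@[4:6]
i=7 'c': node 7→2 (via fail)
i=8 'd': node 2→5 (via fail)
i=9 'd': node 5→5 (via fail)
i=10 'b': node 5→6
i=11 'a': node 6→7  → match P1@[9:11]
i=12 'e': node 7→0 (via fail)
i=13 'b': node 0→0
i=14 'a': node 0→1
i=15 'c': node 1→2
i=16 'b': node 2→3
i=17 'b': node 3→4  → match P0@[14:17]
i=18 'c': node 4→0 (via fail)
i=19 'd': node 0→5
i=20 'a': node 5→1 (via fail)
i=21 'c': node 1→2
i=22 'b': node 2→3
i=23 'b': node 3→4  → match P0@[20:23]
i=24 'd': node 4→5 (via fail)
i=25 'c': node 5→0 (via fail)
i=26 'd': node 0→5
i=27 'b': node 5→6
i=28 'a': node 6→7  → match P1@[26:28]
i=29 'e': node 7→0 (via fail)
i=30 'e': node 0→0
i=31 'a': node 0→1
i=32 'c': node 1→2
i=33 'b': node 2→3
i=34 'b': node 3→4  → match P0@[31:34]
i=35 'd': node 4→5 (via fail)
i=36 'b': node 5→6
i=37 'a': node 6→7  → match P1@[35:37]
i=38 'e': node 7→0 (via fail)
i=39 'a': node 0→1

All matches (sorted): [[6,1],[11,1],[17,0],[23,0],[28,1],[34,0],[37,1]]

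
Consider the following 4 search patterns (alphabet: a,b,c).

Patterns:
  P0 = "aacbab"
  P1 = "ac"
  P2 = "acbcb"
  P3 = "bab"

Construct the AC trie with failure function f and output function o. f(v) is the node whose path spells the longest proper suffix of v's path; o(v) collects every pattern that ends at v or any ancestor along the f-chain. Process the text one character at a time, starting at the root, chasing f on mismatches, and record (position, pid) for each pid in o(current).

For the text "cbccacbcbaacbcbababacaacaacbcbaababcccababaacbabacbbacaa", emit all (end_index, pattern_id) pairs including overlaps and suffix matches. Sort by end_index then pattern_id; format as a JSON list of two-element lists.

Build:
Trie nodes:
  0='ε' goto a→1 b→11
  1='a' goto a→2 c→7
  2='aa' goto c→3
  3='aac' goto b→4
  4='aacb' goto a→5
  5='aacba' goto b→6
  6='aacbab' goto ·  [P0 ends]
  7='ac' goto b→8  [P1 ends]
  8='acb' goto c→9
  9='acbc' goto b→10
  10='acbcb' goto ·  [P2 ends]
  11='b' goto a→12
  12='ba' goto b→13
  13='bab' goto ·  [P3 ends]

Failure links (BFS by depth):
  fail(1) 'a': from fail(0)=0 chase 'a': 0 ⇒ 0;  out=∅∪out(0)=∅
  fail(11) 'b': from fail(0)=0 chase 'b': 0 ⇒ 0;  out=∅∪out(0)=∅
  fail(2) 'aa': from fail(1)=0 chase 'a': 0 ⇒ 1;  out=∅∪out(1)=∅
  fail(7) 'ac': from fail(1)=0 chase 'c': 0 ⇒ 0;  out={1}∪out(0)={1}
  fail(12) 'ba': from fail(11)=0 chase 'a': 0 ⇒ 1;  out=∅∪out(1)=∅
  fail(3) 'aac': from fail(2)=1 chase 'c': 1 ⇒ 7;  out=∅∪out(7)={1}
  fail(8) 'acb': from fail(7)=0 chase 'b': 0 ⇒ 11;  out=∅∪out(11)=∅
  fail(13) 'bab': from fail(12)=1 chase 'b': 1→0 ⇒ 11;  out={3}∪out(11)={3}
  fail(4) 'aacb': from fail(3)=7 chase 'b': 7 ⇒ 8;  out=∅∪out(8)=∅
  fail(9) 'acbc': from fail(8)=11 chase 'c': 11→0 ⇒ 0;  out=∅∪out(0)=∅
  fail(5) 'aacba': from fail(4)=8 chase 'a': 8→11 ⇒ 12;  out=∅∪out(12)=∅
  fail(10) 'acbcb': from fail(9)=0 chase 'b': 0 ⇒ 11;  out={2}∪out(11)={2}
  fail(6) 'aacbab': from fail(5)=12 chase 'b': 12 ⇒ 13;  out={0}∪out(13)={0,3}

Scan:
[0] read 'c'  n0⇒n0
[1] read 'b'  n0⇒n11
[2] read 'c'  n11⇒n0 ·f
[3] read 'c'  n0⇒n0
[4] read 'a'  n0⇒n1
[5] read 'c'  n1⇒n7  ** P1@[4:5]
[6] read 'b'  n7⇒n8
[7] read 'c'  n8⇒n9
[8] read 'b'  n9⇒n10  ** P2@[4:8]
[9] read 'a'  n10⇒n12 ·f
[10] read 'a'  n12⇒n2 ·f
[11] read 'c'  n2⇒n3  ** P1@[10:11]
[12] read 'b'  n3⇒n4
[13] read 'c'  n4⇒n9 ·f
[14] read 'b'  n9⇒n10  ** P2@[10:14]
[15] read 'a'  n10⇒n12 ·f
[16] read 'b'  n12⇒n13  ** P3@[14:16]
[17] read 'a'  n13⇒n12 ·f
[18] read 'b'  n12⇒n13  ** P3@[16:18]
[19] read 'a'  n13⇒n12 ·f
[20] read 'c'  n12⇒n7 ·f  ** P1@[19:20]
[21] read 'a'  n7⇒n1 ·f
[22] read 'a'  n1⇒n2
[23] read 'c'  n2⇒n3  ** P1@[22:23]
[24] read 'a'  n3⇒n1 ·f
[25] read 'a'  n1⇒n2
[26] read 'c'  n2⇒n3  ** P1@[25:26]
[27] read 'b'  n3⇒n4
[28] read 'c'  n4⇒n9 ·f
[29] read 'b'  n9⇒n10  ** P2@[25:29]
[30] read 'a'  n10⇒n12 ·f
[31] read 'a'  n12⇒n2 ·f
[32] read 'b'  n2⇒n11 ·f
[33] read 'a'  n11⇒n12
[34] read 'b'  n12⇒n13  ** P3@[32:34]
[35] read 'c'  n13⇒n0 ·f
[36] read 'c'  n0⇒n0
[37] read 'c'  n0⇒n0
[38] read 'a'  n0⇒n1
[39] read 'b'  n1⇒n11 ·f
[40] read 'a'  n11⇒n12
[41] read 'b'  n12⇒n13  ** P3@[39:41]
[42] read 'a'  n13⇒n12 ·f
[43] read 'a'  n12⇒n2 ·f
[44] read 'c'  n2⇒n3  ** P1@[43:44]
[45] read 'b'  n3⇒n4
[46] read 'a'  n4⇒n5
[47] read 'b'  n5⇒n6  ** P0@[42:47],P3@[45:47]
[48] read 'a'  n6⇒n12 ·f
[49] read 'c'  n12⇒n7 ·f  ** P1@[48:49]
[50] read 'b'  n7⇒n8
[51] read 'b'  n8⇒n11 ·f
[52] read 'a'  n11⇒n12
[53] read 'c'  n12⇒n7 ·f  ** P1@[52:53]
[54] read 'a'  n7⇒n1 ·f
[55] read 'a'  n1⇒n2

Matches: [[5,1],[8,2],[11,1],[14,2],[16,3],[18,3],[20,1],[23,1],[26,1],[29,2],[34,3],[41,3],[44,1],[47,0],[47,3],[49,1],[53,1]]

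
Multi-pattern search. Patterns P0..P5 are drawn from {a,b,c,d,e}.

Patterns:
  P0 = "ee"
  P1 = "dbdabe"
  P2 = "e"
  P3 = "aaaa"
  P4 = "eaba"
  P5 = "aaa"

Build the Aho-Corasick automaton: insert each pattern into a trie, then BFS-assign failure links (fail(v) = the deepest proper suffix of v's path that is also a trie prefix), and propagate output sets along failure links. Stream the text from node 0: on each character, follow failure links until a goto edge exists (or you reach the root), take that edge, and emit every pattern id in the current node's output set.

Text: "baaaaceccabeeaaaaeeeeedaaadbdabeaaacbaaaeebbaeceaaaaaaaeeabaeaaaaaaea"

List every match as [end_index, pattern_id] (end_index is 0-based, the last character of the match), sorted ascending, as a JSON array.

Build automaton:
Trie nodes:
  0='ε' goto a→9 d→3 e→1
  1='e' goto a→13 e→2  [P2 ends]
  2='ee' goto ·  [P0 ends]
  3='d' goto b→4
  4='db' goto d→5
  5='dbd' goto a→6
  6='dbda' goto b→7
  7='dbdab' goto e→8
  8='dbdabe' goto ·  [P1 ends]
  9='a' goto a→10
  10='aa' goto a→11
  11='aaa' goto a→12  [P5 ends]
  12='aaaa' goto ·  [P3 ends]
  13='ea' goto b→14
  14='eab' goto a→15
  15='eaba' goto ·  [P4 ends]

BFS fail/out derivation:
  n1('e'): parent n0 fail=0; on 'e' 0 → fail=0;  out {2}∪∅={2}
  n3('d'): parent n0 fail=0; on 'd' 0 → fail=0;  out ∅∪∅=∅
  n9('a'): parent n0 fail=0; on 'a' 0 → fail=0;  out ∅∪∅=∅
  n2('ee'): parent n1 fail=0; on 'e' 0 → fail=1;  out {0}∪{2}={0,2}
  n4('db'): parent n3 fail=0; on 'b' 0 → fail=0;  out ∅∪∅=∅
  n10('aa'): parent n9 fail=0; on 'a' 0 → fail=9;  out ∅∪∅=∅
  n13('ea'): parent n1 fail=0; on 'a' 0 → fail=9;  out ∅∪∅=∅
  n5('dbd'): parent n4 fail=0; on 'd' 0 → fail=3;  out ∅∪∅=∅
  n11('aaa'): parent n10 fail=9; on 'a' 9 → fail=10;  out {5}∪∅={5}
  n14('eab'): parent n13 fail=9; on 'b' 9→0 → fail=0;  out ∅∪∅=∅
  n6('dbda'): parent n5 fail=3; on 'a' 3→0 → fail=9;  out ∅∪∅=∅
  n12('aaaa'): parent n11 fail=10; on 'a' 10 → fail=11;  out {3}∪{5}={3,5}
  n15('eaba'): parent n14 fail=0; on 'a' 0 → fail=9;  out {4}∪∅={4}
  n7('dbdab'): parent n6 fail=9; on 'b' 9→0 → fail=0;  out ∅∪∅=∅
  n8('dbdabe'): parent n7 fail=0; on 'e' 0 → fail=1;  out {1}∪{2}={1,2}

Scan:
pos 0 'b': at 0
pos 1 'a': at 9
pos 2 'a': at 10
pos 3 'a': at 11  emit P5@[1:3]
pos 4 'a': at 12  emit P3@[1:4],P5@[2:4]
pos 5 'c': at 0 (fail-walked)
pos 6 'e': at 1  emit P2@[6:6]
pos 7 'c': at 0 (fail-walked)
pos 8 'c': at 0
pos 9 'a': at 9
pos 10 'b': at 0 (fail-walked)
pos 11 'e': at 1  emit P2@[11:11]
pos 12 'e': at 2  emit P0@[11:12],P2@[12:12]
pos 13 'a': at 13 (fail-walked)
pos 14 'a': at 10 (fail-walked)
pos 15 'a': at 11  emit P5@[13:15]
pos 16 'a': at 12  emit P3@[13:16],P5@[14:16]
pos 17 'e': at 1 (fail-walked)  emit P2@[17:17]
pos 18 'e': at 2  emit P0@[17:18],P2@[18:18]
pos 19 'e': at 2 (fail-walked)  emit P0@[18:19],P2@[19:19]
pos 20 'e': at 2 (fail-walked)  emit P0@[19:20],P2@[20:20]
pos 21 'e': at 2 (fail-walked)  emit P0@[20:21],P2@[21:21]
pos 22 'd': at 3 (fail-walked)
pos 23 'a': at 9 (fail-walked)
pos 24 'a': at 10
pos 25 'a': at 11  emit P5@[23:25]
pos 26 'd': at 3 (fail-walked)
pos 27 'b': at 4
pos 28 'd': at 5
pos 29 'a': at 6
pos 30 'b': at 7
pos 31 'e': at 8  emit P1@[26:31],P2@[31:31]
pos 32 'a': at 13 (fail-walked)
pos 33 'a': at 10 (fail-walked)
pos 34 'a': at 11  emit P5@[32:34]
pos 35 'c': at 0 (fail-walked)
pos 36 'b': at 0
pos 37 'a': at 9
pos 38 'a': at 10
pos 39 'a': at 11  emit P5@[37:39]
pos 40 'e': at 1 (fail-walked)  emit P2@[40:40]
pos 41 'e': at 2  emit P0@[40:41],P2@[41:41]
pos 42 'b': at 0 (fail-walked)
pos 43 'b': at 0
pos 44 'a': at 9
pos 45 'e': at 1 (fail-walked)  emit P2@[45:45]
pos 46 'c': at 0 (fail-walked)
pos 47 'e': at 1  emit P2@[47:47]
pos 48 'a': at 13
pos 49 'a': at 10 (fail-walked)
pos 50 'a': at 11  emit P5@[48:50]
pos 51 'a': at 12  emit P3@[48:51],P5@[49:51]
pos 52 'a': at 12 (fail-walked)  emit P3@[49:52],P5@[50:52]
pos 53 'a': at 12 (fail-walked)  emit P3@[50:53],P5@[51:53]
pos 54 'a': at 12 (fail-walked)  emit P3@[51:54],P5@[52:54]
pos 55 'e': at 1 (fail-walked)  emit P2@[55:55]
pos 56 'e': at 2  emit P0@[55:56],P2@[56:56]
pos 57 'a': at 13 (fail-walked)
pos 58 'b': at 14
pos 59 'a': at 15  emit P4@[56:59]
pos 60 'e': at 1 (fail-walked)  emit P2@[60:60]
pos 61 'a': at 13
pos 62 'a': at 10 (fail-walked)
pos 63 'a': at 11  emit P5@[61:63]
pos 64 'a': at 12  emit P3@[61:64],P5@[62:64]
pos 65 'a': at 12 (fail-walked)  emit P3@[62:65],P5@[63:65]
pos 66 'a': at 12 (fail-walked)  emit P3@[63:66],P5@[64:66]
pos 67 'e': at 1 (fail-walked)  emit P2@[67:67]
pos 68 'a': at 13

All matches (sorted): [[3,5],[4,3],[4,5],[6,2],[11,2],[12,0],[12,2],[15,5],[16,3],[16,5],[17,2],[18,0],[18,2],[19,0],[19,2],[20,0],[20,2],[21,0],[21,2],[25,5],[31,1],[31,2],[34,5],[39,5],[40,2],[41,0],[41,2],[45,2],[47,2],[50,5],[51,3],[51,5],[52,3],[52,5],[53,3],[53,5],[54,3],[54,5],[55,2],[56,0],[56,2],[59,4],[60,2],[63,5],[64,3],[64,5],[65,3],[65,5],[66,3],[66,5],[67,2]]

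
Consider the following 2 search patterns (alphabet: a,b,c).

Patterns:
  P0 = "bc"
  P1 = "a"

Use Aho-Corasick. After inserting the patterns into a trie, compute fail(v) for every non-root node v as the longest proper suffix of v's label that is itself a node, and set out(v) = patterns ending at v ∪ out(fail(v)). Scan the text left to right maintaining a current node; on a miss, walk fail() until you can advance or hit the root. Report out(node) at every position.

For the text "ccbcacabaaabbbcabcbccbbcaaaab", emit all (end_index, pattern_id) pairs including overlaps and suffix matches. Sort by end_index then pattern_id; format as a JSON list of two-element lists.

Build automaton:
Trie nodes:
  n0 'ε': a→3 b→1
  n1 'b': c→2
  n2 'bc': ·  [P0 ends]
  n3 'a': ·  [P1 ends]

BFS fail/out derivation:
  n1('b'): parent n0 fail=0; on 'b' 0 → fail=0;  out ∅∪∅=∅
  n3('a'): parent n0 fail=0; on 'a' 0 → fail=0;  out {1}∪∅={1}
  n2('bc'): parent n1 fail=0; on 'c' 0 → fail=0;  out {0}∪∅={0}

Run:
[0] read 'c'  n0⇒n0
[1] read 'c'  n0⇒n0
[2] read 'b'  n0⇒n1
[3] read 'c'  n1⇒n2  → match P0@[2:3]
[4] read 'a'  n2⇒n3 ·f  → match P1@[4:4]
[5] read 'c'  n3⇒n0 ·f
[6] read 'a'  n0⇒n3  → match P1@[6:6]
[7] read 'b'  n3⇒n1 ·f
[8] read 'a'  n1⇒n3 ·f  → match P1@[8:8]
[9] read 'a'  n3⇒n3 ·f  → match P1@[9:9]
[10] read 'a'  n3⇒n3 ·f  → match P1@[10:10]
[11] read 'b'  n3⇒n1 ·f
[12] read 'b'  n1⇒n1 ·f
[13] read 'b'  n1⇒n1 ·f
[14] read 'c'  n1⇒n2  → match P0@[13:14]
[15] read 'a'  n2⇒n3 ·f  → match P1@[15:15]
[16] read 'b'  n3⇒n1 ·f
[17] read 'c'  n1⇒n2  → match P0@[16:17]
[18] read 'b'  n2⇒n1 ·f
[19] read 'c'  n1⇒n2  → match P0@[18:19]
[20] read 'c'  n2⇒n0 ·f
[21] read 'b'  n0⇒n1
[22] read 'b'  n1⇒n1 ·f
[23] read 'c'  n1⇒n2  → match P0@[22:23]
[24] read 'a'  n2⇒n3 ·f  → match P1@[24:24]
[25] read 'a'  n3⇒n3 ·f  → match P1@[25:25]
[26] read 'a'  n3⇒n3 ·f  → match P1@[26:26]
[27] read 'a'  n3⇒n3 ·f  → match P1@[27:27]
[28] read 'b'  n3⇒n1 ·f

All matches (sorted): [[3,0],[4,1],[6,1],[8,1],[9,1],[10,1],[14,0],[15,1],[17,0],[19,0],[23,0],[24,1],[25,1],[26,1],[27,1]]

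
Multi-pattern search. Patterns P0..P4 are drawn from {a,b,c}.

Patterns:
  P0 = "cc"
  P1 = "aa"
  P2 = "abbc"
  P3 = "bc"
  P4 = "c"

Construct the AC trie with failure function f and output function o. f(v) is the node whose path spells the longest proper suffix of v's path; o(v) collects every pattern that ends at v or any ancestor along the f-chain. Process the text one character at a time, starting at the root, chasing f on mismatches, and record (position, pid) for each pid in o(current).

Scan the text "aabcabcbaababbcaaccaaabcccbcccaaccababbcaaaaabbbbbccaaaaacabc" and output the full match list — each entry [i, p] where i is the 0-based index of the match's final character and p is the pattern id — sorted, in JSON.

Build:
Trie nodes:
  0='ε' goto a→3 b→8 c→1
  1='c' goto c→2  ←P4
  2='cc' goto ·  ←P0
  3='a' goto a→4 b→5
  4='aa' goto ·  ←P1
  5='ab' goto b→6
  6='abb' goto c→7
  7='abbc' goto ·  ←P2
  8='b' goto c→9
  9='bc' goto ·  ←P3

BFS fail/out derivation:
  fail(1) 'c': from fail(0)=0 chase 'c': 0 ⇒ 0;  out={4}∪out(0)={4}
  fail(3) 'a': from fail(0)=0 chase 'a': 0 ⇒ 0;  out=∅∪out(0)=∅
  fail(8) 'b': from fail(0)=0 chase 'b': 0 ⇒ 0;  out=∅∪out(0)=∅
  fail(2) 'cc': from fail(1)=0 chase 'c': 0 ⇒ 1;  out={0}∪out(1)={0,4}
  fail(4) 'aa': from fail(3)=0 chase 'a': 0 ⇒ 3;  out={1}∪out(3)={1}
  fail(5) 'ab': from fail(3)=0 chase 'b': 0 ⇒ 8;  out=∅∪out(8)=∅
  fail(9) 'bc': from fail(8)=0 chase 'c': 0 ⇒ 1;  out={3}∪out(1)={3,4}
  fail(6) 'abb': from fail(5)=8 chase 'b': 8→0 ⇒ 8;  out=∅∪out(8)=∅
  fail(7) 'abbc': from fail(6)=8 chase 'c': 8 ⇒ 9;  out={2}∪out(9)={2,3,4}

Scan:
pos 0 'a': at 3
pos 1 'a': at 4  → match P1@[0:1]
pos 2 'b': at 5 (via fail)
pos 3 'c': at 9 (via fail)  → match P3@[2:3],P4@[3:3]
pos 4 'a': at 3 (via fail)
pos 5 'b': at 5
pos 6 'c': at 9 (via fail)  → match P3@[5:6],P4@[6:6]
pos 7 'b': at 8 (via fail)
pos 8 'a': at 3 (via fail)
pos 9 'a': at 4  → match P1@[8:9]
pos 10 'b': at 5 (via fail)
pos 11 'a': at 3 (via fail)
pos 12 'b': at 5
pos 13 'b': at 6
pos 14 'c': at 7  → match P2@[11:14],P3@[13:14],P4@[14:14]
pos 15 'a': at 3 (via fail)
pos 16 'a': at 4  → match P1@[15:16]
pos 17 'c': at 1 (via fail)  → match P4@[17:17]
pos 18 'c': at 2  → match P0@[17:18],P4@[18:18]
pos 19 'a': at 3 (via fail)
pos 20 'a': at 4  → match P1@[19:20]
pos 21 'a': at 4 (via fail)  → match P1@[20:21]
pos 22 'b': at 5 (via fail)
pos 23 'c': at 9 (via fail)  → match P3@[22:23],P4@[23:23]
pos 24 'c': at 2 (via fail)  → match P0@[23:24],P4@[24:24]
pos 25 'c': at 2 (via fail)  → match P0@[24:25],P4@[25:25]
pos 26 'b': at 8 (via fail)
pos 27 'c': at 9  → match P3@[26:27],P4@[27:27]
pos 28 'c': at 2 (via fail)  → match P0@[27:28],P4@[28:28]
pos 29 'c': at 2 (via fail)  → match P0@[28:29],P4@[29:29]
pos 30 'a': at 3 (via fail)
pos 31 'a': at 4  → match P1@[30:31]
pos 32 'c': at 1 (via fail)  → match P4@[32:32]
pos 33 'c': at 2  → match P0@[32:33],P4@[33:33]
pos 34 'a': at 3 (via fail)
pos 35 'b': at 5
pos 36 'a': at 3 (via fail)
pos 37 'b': at 5
pos 38 'b': at 6
pos 39 'c': at 7  → match P2@[36:39],P3@[38:39],P4@[39:39]
pos 40 'a': at 3 (via fail)
pos 41 'a': at 4  → match P1@[40:41]
pos 42 'a': at 4 (via fail)  → match P1@[41:42]
pos 43 'a': at 4 (via fail)  → match P1@[42:43]
pos 44 'a': at 4 (via fail)  → match P1@[43:44]
pos 45 'b': at 5 (via fail)
pos 46 'b': at 6
pos 47 'b': at 8 (via fail)
pos 48 'b': at 8 (via fail)
pos 49 'b': at 8 (via fail)
pos 50 'c': at 9  → match P3@[49:50],P4@[50:50]
pos 51 'c': at 2 (via fail)  → match P0@[50:51],P4@[51:51]
pos 52 'a': at 3 (via fail)
pos 53 'a': at 4  → match P1@[52:53]
pos 54 'a': at 4 (via fail)  → match P1@[53:54]
pos 55 'a': at 4 (via fail)  → match P1@[54:55]
pos 56 'a': at 4 (via fail)  → match P1@[55:56]
pos 57 'c': at 1 (via fail)  → match P4@[57:57]
pos 58 'a': at 3 (via fail)
pos 59 'b': at 5
pos 60 'c': at 9 (via fail)  → match P3@[59:60],P4@[60:60]

Matches: [[1,1],[3,3],[3,4],[6,3],[6,4],[9,1],[14,2],[14,3],[14,4],[16,1],[17,4],[18,0],[18,4],[20,1],[21,1],[23,3],[23,4],[24,0],[24,4],[25,0],[25,4],[27,3],[27,4],[28,0],[28,4],[29,0],[29,4],[31,1],[32,4],[33,0],[33,4],[39,2],[39,3],[39,4],[41,1],[42,1],[43,1],[44,1],[50,3],[50,4],[51,0],[51,4],[53,1],[54,1],[55,1],[56,1],[57,4],[60,3],[60,4]]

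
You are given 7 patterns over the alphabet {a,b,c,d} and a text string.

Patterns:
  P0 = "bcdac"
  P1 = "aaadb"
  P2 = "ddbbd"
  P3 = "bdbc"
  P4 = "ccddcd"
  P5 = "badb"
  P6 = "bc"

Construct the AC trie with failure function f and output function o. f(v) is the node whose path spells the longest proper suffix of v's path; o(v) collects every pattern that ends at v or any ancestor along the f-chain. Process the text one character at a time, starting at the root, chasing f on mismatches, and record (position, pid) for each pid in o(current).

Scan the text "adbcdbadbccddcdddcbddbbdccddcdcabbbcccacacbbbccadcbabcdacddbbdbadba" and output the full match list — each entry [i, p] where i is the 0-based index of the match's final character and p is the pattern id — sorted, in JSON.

Construct AC machine:
Trie (insert patterns):
  n0 'ε': a→6 b→1 c→19 d→11
  n1 'b': a→25 c→2 d→16
  n2 'bc': d→3  ←P6
  n3 'bcd': a→4
  n4 'bcda': c→5
  n5 'bcdac': ·  ←P0
  n6 'a': a→7
  n7 'aa': a→8
  n8 'aaa': d→9
  n9 'aaad': b→10
  n10 'aaadb': ·  ←P1
  n11 'd': d→12
  n12 'dd': b→13
  n13 'ddb': b→14
  n14 'ddbb': d→15
  n15 'ddbbd': ·  ←P2
  n16 'bd': b→17
  n17 'bdb': c→18
  n18 'bdbc': ·  ←P3
  n19 'c': c→20
  n20 'cc': d→21
  n21 'ccd': d→22
  n22 'ccdd': c→23
  n23 'ccddc': d→24
  n24 'ccddcd': ·  ←P4
  n25 'ba': d→26
  n26 'bad': b→27
  n27 'badb': ·  ←P5

Failure links (BFS by depth):
  fail(1) 'b': from fail(0)=0 chase 'b': 0 ⇒ 0;  out=∅∪out(0)=∅
  fail(6) 'a': from fail(0)=0 chase 'a': 0 ⇒ 0;  out=∅∪out(0)=∅
  fail(11) 'd': from fail(0)=0 chase 'd': 0 ⇒ 0;  out=∅∪out(0)=∅
  fail(19) 'c': from fail(0)=0 chase 'c': 0 ⇒ 0;  out=∅∪out(0)=∅
  fail(2) 'bc': from fail(1)=0 chase 'c': 0 ⇒ 19;  out={6}∪out(19)={6}
  fail(7) 'aa': from fail(6)=0 chase 'a': 0 ⇒ 6;  out=∅∪out(6)=∅
  fail(12) 'dd': from fail(11)=0 chase 'd': 0 ⇒ 11;  out=∅∪out(11)=∅
  fail(16) 'bd': from fail(1)=0 chase 'd': 0 ⇒ 11;  out=∅∪out(11)=∅
  fail(20) 'cc': from fail(19)=0 chase 'c': 0 ⇒ 19;  out=∅∪out(19)=∅
  fail(25) 'ba': from fail(1)=0 chase 'a': 0 ⇒ 6;  out=∅∪out(6)=∅
  fail(3) 'bcd': from fail(2)=19 chase 'd': 19→0 ⇒ 11;  out=∅∪out(11)=∅
  fail(8) 'aaa': from fail(7)=6 chase 'a': 6 ⇒ 7;  out=∅∪out(7)=∅
  fail(13) 'ddb': from fail(12)=11 chase 'b': 11→0 ⇒ 1;  out=∅∪out(1)=∅
  fail(17) 'bdb': from fail(16)=11 chase 'b': 11→0 ⇒ 1;  out=∅∪out(1)=∅
  fail(21) 'ccd': from fail(20)=19 chase 'd': 19→0 ⇒ 11;  out=∅∪out(11)=∅
  fail(26) 'bad': from fail(25)=6 chase 'd': 6→0 ⇒ 11;  out=∅∪out(11)=∅
  fail(4) 'bcda': from fail(3)=11 chase 'a': 11→0 ⇒ 6;  out=∅∪out(6)=∅
  fail(9) 'aaad': from fail(8)=7 chase 'd': 7→6→0 ⇒ 11;  out=∅∪out(11)=∅
  fail(14) 'ddbb': from fail(13)=1 chase 'b': 1→0 ⇒ 1;  out=∅∪out(1)=∅
  fail(18) 'bdbc': from fail(17)=1 chase 'c': 1 ⇒ 2;  out={3}∪out(2)={3,6}
  fail(22) 'ccdd': from fail(21)=11 chase 'd': 11 ⇒ 12;  out=∅∪out(12)=∅
  fail(27) 'badb': from fail(26)=11 chase 'b': 11→0 ⇒ 1;  out={5}∪out(1)={5}
  fail(5) 'bcdac': from fail(4)=6 chase 'c': 6→0 ⇒ 19;  out={0}∪out(19)={0}
  fail(10) 'aaadb': from fail(9)=11 chase 'b': 11→0 ⇒ 1;  out={1}∪out(1)={1}
  fail(15) 'ddbbd': from fail(14)=1 chase 'd': 1 ⇒ 16;  out={2}∪out(16)={2}
  fail(23) 'ccddc': from fail(22)=12 chase 'c': 12→11→0 ⇒ 19;  out=∅∪out(19)=∅
  fail(24) 'ccddcd': from fail(23)=19 chase 'd': 19→0 ⇒ 11;  out={4}∪out(11)={4}

Scan:
[0] read 'a'  n0⇒n6
[1] read 'd'  n6⇒n11 (fail-walked)
[2] read 'b'  n11⇒n1 (fail-walked)
[3] read 'c'  n1⇒n2  ** P6@[2:3]
[4] read 'd'  n2⇒n3
[5] read 'b'  n3⇒n1 (fail-walked)
[6] read 'a'  n1⇒n25
[7] read 'd'  n25⇒n26
[8] read 'b'  n26⇒n27  ** P5@[5:8]
[9] read 'c'  n27⇒n2 (fail-walked)  ** P6@[8:9]
[10] read 'c'  n2⇒n20 (fail-walked)
[11] read 'd'  n20⇒n21
[12] read 'd'  n21⇒n22
[13] read 'c'  n22⇒n23
[14] read 'd'  n23⇒n24  ** P4@[9:14]
[15] read 'd'  n24⇒n12 (fail-walked)
[16] read 'd'  n12⇒n12 (fail-walked)
[17] read 'c'  n12⇒n19 (fail-walked)
[18] read 'b'  n19⇒n1 (fail-walked)
[19] read 'd'  n1⇒n16
[20] read 'd'  n16⇒n12 (fail-walked)
[21] read 'b'  n12⇒n13
[22] read 'b'  n13⇒n14
[23] read 'd'  n14⇒n15  ** P2@[19:23]
[24] read 'c'  n15⇒n19 (fail-walked)
[25] read 'c'  n19⇒n20
[26] read 'd'  n20⇒n21
[27] read 'd'  n21⇒n22
[28] read 'c'  n22⇒n23
[29] read 'd'  n23⇒n24  ** P4@[24:29]
[30] read 'c'  n24⇒n19 (fail-walked)
[31] read 'a'  n19⇒n6 (fail-walked)
[32] read 'b'  n6⇒n1 (fail-walked)
[33] read 'b'  n1⇒n1 (fail-walked)
[34] read 'b'  n1⇒n1 (fail-walked)
[35] read 'c'  n1⇒n2  ** P6@[34:35]
[36] read 'c'  n2⇒n20 (fail-walked)
[37] read 'c'  n20⇒n20 (fail-walked)
[38] read 'a'  n20⇒n6 (fail-walked)
[39] read 'c'  n6⇒n19 (fail-walked)
[40] read 'a'  n19⇒n6 (fail-walked)
[41] read 'c'  n6⇒n19 (fail-walked)
[42] read 'b'  n19⇒n1 (fail-walked)
[43] read 'b'  n1⇒n1 (fail-walked)
[44] read 'b'  n1⇒n1 (fail-walked)
[45] read 'c'  n1⇒n2  ** P6@[44:45]
[46] read 'c'  n2⇒n20 (fail-walked)
[47] read 'a'  n20⇒n6 (fail-walked)
[48] read 'd'  n6⇒n11 (fail-walked)
[49] read 'c'  n11⇒n19 (fail-walked)
[50] read 'b'  n19⇒n1 (fail-walked)
[51] read 'a'  n1⇒n25
[52] read 'b'  n25⇒n1 (fail-walked)
[53] read 'c'  n1⇒n2  ** P6@[52:53]
[54] read 'd'  n2⇒n3
[55] read 'a'  n3⇒n4
[56] read 'c'  n4⇒n5  ** P0@[52:56]
[57] read 'd'  n5⇒n11 (fail-walked)
[58] read 'd'  n11⇒n12
[59] read 'b'  n12⇒n13
[60] read 'b'  n13⇒n14
[61] read 'd'  n14⇒n15  ** P2@[57:61]
[62] read 'b'  n15⇒n17 (fail-walked)
[63] read 'a'  n17⇒n25 (fail-walked)
[64] read 'd'  n25⇒n26
[65] read 'b'  n26⇒n27  ** P5@[62:65]
[66] read 'a'  n27⇒n25 (fail-walked)

Result: [[3,6],[8,5],[9,6],[14,4],[23,2],[29,4],[35,6],[45,6],[53,6],[56,0],[61,2],[65,5]]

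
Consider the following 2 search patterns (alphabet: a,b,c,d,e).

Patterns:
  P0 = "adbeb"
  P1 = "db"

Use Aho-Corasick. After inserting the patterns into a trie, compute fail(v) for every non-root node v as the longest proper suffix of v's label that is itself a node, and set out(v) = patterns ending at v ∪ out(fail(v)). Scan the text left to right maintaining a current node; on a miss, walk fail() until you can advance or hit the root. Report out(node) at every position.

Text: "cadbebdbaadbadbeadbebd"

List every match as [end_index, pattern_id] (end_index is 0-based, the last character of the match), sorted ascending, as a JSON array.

Build:
Trie nodes:
  n0 'ε': a→1 d→6
  n1 'a': d→2
  n2 'ad': b→3
  n3 'adb': e→4
  n4 'adbe': b→5
  n5 'adbeb': ·  [P0 ends]
  n6 'd': b→7
  n7 'db': ·  [P1 ends]

BFS fail/out derivation:
  fail(1) 'a': from fail(0)=0 chase 'a': 0 ⇒ 0;  out=∅∪out(0)=∅
  fail(6) 'd': from fail(0)=0 chase 'd': 0 ⇒ 0;  out=∅∪out(0)=∅
  fail(2) 'ad': from fail(1)=0 chase 'd': 0 ⇒ 6;  out=∅∪out(6)=∅
  fail(7) 'db': from fail(6)=0 chase 'b': 0 ⇒ 0;  out={1}∪out(0)={1}
  fail(3) 'adb': from fail(2)=6 chase 'b': 6 ⇒ 7;  out=∅∪out(7)={1}
  fail(4) 'adbe': from fail(3)=7 chase 'e': 7→0 ⇒ 0;  out=∅∪out(0)=∅
  fail(5) 'adbeb': from fail(4)=0 chase 'b': 0 ⇒ 0;  out={0}∪out(0)={0}

Text stream:
[0] read 'c'  n0⇒n0
[1] read 'a'  n0⇒n1
[2] read 'd'  n1⇒n2
[3] read 'b'  n2⇒n3  → match P1@[2:3]
[4] read 'e'  n3⇒n4
[5] read 'b'  n4⇒n5  → match P0@[1:5]
[6] read 'd'  n5⇒n6 (via fail)
[7] read 'b'  n6⇒n7  → match P1@[6:7]
[8] read 'a'  n7⇒n1 (via fail)
[9] read 'a'  n1⇒n1 (via fail)
[10] read 'd'  n1⇒n2
[11] read 'b'  n2⇒n3  → match P1@[10:11]
[12] read 'a'  n3⇒n1 (via fail)
[13] read 'd'  n1⇒n2
[14] read 'b'  n2⇒n3  → match P1@[13:14]
[15] read 'e'  n3⇒n4
[16] read 'a'  n4⇒n1 (via fail)
[17] read 'd'  n1⇒n2
[18] read 'b'  n2⇒n3  → match P1@[17:18]
[19] read 'e'  n3⇒n4
[20] read 'b'  n4⇒n5  → match P0@[16:20]
[21] read 'd'  n5⇒n6 (via fail)

Result: [[3,1],[5,0],[7,1],[11,1],[14,1],[18,1],[20,0]]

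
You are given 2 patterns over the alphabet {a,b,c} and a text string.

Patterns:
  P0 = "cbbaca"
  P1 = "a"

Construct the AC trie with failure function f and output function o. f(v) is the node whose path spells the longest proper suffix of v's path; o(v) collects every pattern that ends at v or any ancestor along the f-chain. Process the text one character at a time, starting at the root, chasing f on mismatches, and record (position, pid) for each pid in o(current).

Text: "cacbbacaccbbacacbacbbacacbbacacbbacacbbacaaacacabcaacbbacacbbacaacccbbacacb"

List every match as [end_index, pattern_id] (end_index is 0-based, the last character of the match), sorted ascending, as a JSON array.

Construct AC machine:
Trie nodes:
  0='ε' goto a→7 c→1
  1='c' goto b→2
  2='cb' goto b→3
  3='cbb' goto a→4
  4='cbba' goto c→5
  5='cbbac' goto a→6
  6='cbbaca' goto ·  [P0 ends]
  7='a' goto ·  [P1 ends]

Failure links (BFS by depth):
  n1('c'): parent n0 fail=0; on 'c' 0 → fail=0;  out ∅∪∅=∅
  n7('a'): parent n0 fail=0; on 'a' 0 → fail=0;  out {1}∪∅={1}
  n2('cb'): parent n1 fail=0; on 'b' 0 → fail=0;  out ∅∪∅=∅
  n3('cbb'): parent n2 fail=0; on 'b' 0 → fail=0;  out ∅∪∅=∅
  n4('cbba'): parent n3 fail=0; on 'a' 0 → fail=7;  out ∅∪{1}={1}
  n5('cbbac'): parent n4 fail=7; on 'c' 7→0 → fail=1;  out ∅∪∅=∅
  n6('cbbaca'): parent n5 fail=1; on 'a' 1→0 → fail=7;  out {0}∪{1}={0,1}

Run:
pos 0 'c': at 1
pos 1 'a': at 7 (fail-walked)  ** P1@[1:1]
pos 2 'c': at 1 (fail-walked)
pos 3 'b': at 2
pos 4 'b': at 3
pos 5 'a': at 4  ** P1@[5:5]
pos 6 'c': at 5
pos 7 'a': at 6  ** P0@[2:7],P1@[7:7]
pos 8 'c': at 1 (fail-walked)
pos 9 'c': at 1 (fail-walked)
pos 10 'b': at 2
pos 11 'b': at 3
pos 12 'a': at 4  ** P1@[12:12]
pos 13 'c': at 5
pos 14 'a': at 6  ** P0@[9:14],P1@[14:14]
pos 15 'c': at 1 (fail-walked)
pos 16 'b': at 2
pos 17 'a': at 7 (fail-walked)  ** P1@[17:17]
pos 18 'c': at 1 (fail-walked)
pos 19 'b': at 2
pos 20 'b': at 3
pos 21 'a': at 4  ** P1@[21:21]
pos 22 'c': at 5
pos 23 'a': at 6  ** P0@[18:23],P1@[23:23]
pos 24 'c': at 1 (fail-walked)
pos 25 'b': at 2
pos 26 'b': at 3
pos 27 'a': at 4  ** P1@[27:27]
pos 28 'c': at 5
pos 29 'a': at 6  ** P0@[24:29],P1@[29:29]
pos 30 'c': at 1 (fail-walked)
pos 31 'b': at 2
pos 32 'b': at 3
pos 33 'a': at 4  ** P1@[33:33]
pos 34 'c': at 5
pos 35 'a': at 6  ** P0@[30:35],P1@[35:35]
pos 36 'c': at 1 (fail-walked)
pos 37 'b': at 2
pos 38 'b': at 3
pos 39 'a': at 4  ** P1@[39:39]
pos 40 'c': at 5
pos 41 'a': at 6  ** P0@[36:41],P1@[41:41]
pos 42 'a': at 7 (fail-walked)  ** P1@[42:42]
pos 43 'a': at 7 (fail-walked)  ** P1@[43:43]
pos 44 'c': at 1 (fail-walked)
pos 45 'a': at 7 (fail-walked)  ** P1@[45:45]
pos 46 'c': at 1 (fail-walked)
pos 47 'a': at 7 (fail-walked)  ** P1@[47:47]
pos 48 'b': at 0 (fail-walked)
pos 49 'c': at 1
pos 50 'a': at 7 (fail-walked)  ** P1@[50:50]
pos 51 'a': at 7 (fail-walked)  ** P1@[51:51]
pos 52 'c': at 1 (fail-walked)
pos 53 'b': at 2
pos 54 'b': at 3
pos 55 'a': at 4  ** P1@[55:55]
pos 56 'c': at 5
pos 57 'a': at 6  ** P0@[52:57],P1@[57:57]
pos 58 'c': at 1 (fail-walked)
pos 59 'b': at 2
pos 60 'b': at 3
pos 61 'a': at 4  ** P1@[61:61]
pos 62 'c': at 5
pos 63 'a': at 6  ** P0@[58:63],P1@[63:63]
pos 64 'a': at 7 (fail-walked)  ** P1@[64:64]
pos 65 'c': at 1 (fail-walked)
pos 66 'c': at 1 (fail-walked)
pos 67 'c': at 1 (fail-walked)
pos 68 'b': at 2
pos 69 'b': at 3
pos 70 'a': at 4  ** P1@[70:70]
pos 71 'c': at 5
pos 72 'a': at 6  ** P0@[67:72],P1@[72:72]
pos 73 'c': at 1 (fail-walked)
pos 74 'b': at 2

Result: [[1,1],[5,1],[7,0],[7,1],[12,1],[14,0],[14,1],[17,1],[21,1],[23,0],[23,1],[27,1],[29,0],[29,1],[33,1],[35,0],[35,1],[39,1],[41,0],[41,1],[42,1],[43,1],[45,1],[47,1],[50,1],[51,1],[55,1],[57,0],[57,1],[61,1],[63,0],[63,1],[64,1],[70,1],[72,0],[72,1]]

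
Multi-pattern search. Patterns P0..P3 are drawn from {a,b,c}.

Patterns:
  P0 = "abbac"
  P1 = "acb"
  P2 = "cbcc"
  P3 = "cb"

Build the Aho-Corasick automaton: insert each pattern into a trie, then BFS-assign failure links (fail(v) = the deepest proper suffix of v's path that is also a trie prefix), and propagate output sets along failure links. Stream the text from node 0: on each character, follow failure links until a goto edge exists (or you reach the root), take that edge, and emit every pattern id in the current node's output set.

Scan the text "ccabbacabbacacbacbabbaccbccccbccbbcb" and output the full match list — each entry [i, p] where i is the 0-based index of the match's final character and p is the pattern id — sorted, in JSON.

Construct AC machine:
Trie (insert patterns):
  0='ε' goto a→1 c→8
  1='a' goto b→2 c→6
  2='ab' goto b→3
  3='abb' goto a→4
  4='abba' goto c→5
  5='abbac' goto ·  ←P0
  6='ac' goto b→7
  7='acb' goto ·  ←P1
  8='c' goto b→9
  9='cb' goto c→10  ←P3
  10='cbc' goto c→11
  11='cbcc' goto ·  ←P2

BFS fail/out derivation:
  n1('a'): parent n0 fail=0; on 'a' 0 → fail=0;  out ∅∪∅=∅
  n8('c'): parent n0 fail=0; on 'c' 0 → fail=0;  out ∅∪∅=∅
  n2('ab'): parent n1 fail=0; on 'b' 0 → fail=0;  out ∅∪∅=∅
  n6('ac'): parent n1 fail=0; on 'c' 0 → fail=8;  out ∅∪∅=∅
  n9('cb'): parent n8 fail=0; on 'b' 0 → fail=0;  out {3}∪∅={3}
  n3('abb'): parent n2 fail=0; on 'b' 0 → fail=0;  out ∅∪∅=∅
  n7('acb'): parent n6 fail=8; on 'b' 8 → fail=9;  out {1}∪{3}={1,3}
  n10('cbc'): parent n9 fail=0; on 'c' 0 → fail=8;  out ∅∪∅=∅
  n4('abba'): parent n3 fail=0; on 'a' 0 → fail=1;  out ∅∪∅=∅
  n11('cbcc'): parent n10 fail=8; on 'c' 8→0 → fail=8;  out {2}∪∅={2}
  n5('abbac'): parent n4 fail=1; on 'c' 1 → fail=6;  out {0}∪∅={0}

Run:
i=0 'c': node 0→8
i=1 'c': node 8→8 ·f
i=2 'a': node 8→1 ·f
i=3 'b': node 1→2
i=4 'b': node 2→3
i=5 'a': node 3→4
i=6 'c': node 4→5  ** P0@[2:6]
i=7 'a': node 5→1 ·f
i=8 'b': node 1→2
i=9 'b': node 2→3
i=10 'a': node 3→4
i=11 'c': node 4→5  ** P0@[7:11]
i=12 'a': node 5→1 ·f
i=13 'c': node 1→6
i=14 'b': node 6→7  ** P1@[12:14],P3@[13:14]
i=15 'a': node 7→1 ·f
i=16 'c': node 1→6
i=17 'b': node 6→7  ** P1@[15:17],P3@[16:17]
i=18 'a': node 7→1 ·f
i=19 'b': node 1→2
i=20 'b': node 2→3
i=21 'a': node 3→4
i=22 'c': node 4→5  ** P0@[18:22]
i=23 'c': node 5→8 ·f
i=24 'b': node 8→9  ** P3@[23:24]
i=25 'c': node 9→10
i=26 'c': node 10→11  ** P2@[23:26]
i=27 'c': node 11→8 ·f
i=28 'c': node 8→8 ·f
i=29 'b': node 8→9  ** P3@[28:29]
i=30 'c': node 9→10
i=31 'c': node 10→11  ** P2@[28:31]
i=32 'b': node 11→9 ·f  ** P3@[31:32]
i=33 'b': node 9→0 ·f
i=34 'c': node 0→8
i=35 'b': node 8→9  ** P3@[34:35]

Matches: [[6,0],[11,0],[14,1],[14,3],[17,1],[17,3],[22,0],[24,3],[26,2],[29,3],[31,2],[32,3],[35,3]]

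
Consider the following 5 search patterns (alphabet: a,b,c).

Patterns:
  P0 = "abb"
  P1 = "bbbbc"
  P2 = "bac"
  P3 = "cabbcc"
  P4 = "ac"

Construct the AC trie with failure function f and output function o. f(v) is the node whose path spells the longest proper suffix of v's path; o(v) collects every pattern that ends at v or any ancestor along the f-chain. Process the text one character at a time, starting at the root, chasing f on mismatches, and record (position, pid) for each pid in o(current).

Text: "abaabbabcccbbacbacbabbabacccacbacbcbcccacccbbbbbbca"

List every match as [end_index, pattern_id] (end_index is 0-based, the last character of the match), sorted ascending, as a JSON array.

Build automaton:
Trie nodes:
  0='ε' goto a→1 b→4 c→11
  1='a' goto b→2 c→17
  2='ab' goto b→3
  3='abb' goto ·  ←P0
  4='b' goto a→9 b→5
  5='bb' goto b→6
  6='bbb' goto b→7
  7='bbbb' goto c→8
  8='bbbbc' goto ·  ←P1
  9='ba' goto c→10
  10='bac' goto ·  ←P2
  11='c' goto a→12
  12='ca' goto b→13
  13='cab' goto b→14
  14='cabb' goto c→15
  15='cabbc' goto c→16
  16='cabbcc' goto ·  ←P3
  17='ac' goto ·  ←P4

Failure links (BFS by depth):
  fail(1) 'a': from fail(0)=0 chase 'a': 0 ⇒ 0;  out=∅∪out(0)=∅
  fail(4) 'b': from fail(0)=0 chase 'b': 0 ⇒ 0;  out=∅∪out(0)=∅
  fail(11) 'c': from fail(0)=0 chase 'c': 0 ⇒ 0;  out=∅∪out(0)=∅
  fail(2) 'ab': from fail(1)=0 chase 'b': 0 ⇒ 4;  out=∅∪out(4)=∅
  fail(5) 'bb': from fail(4)=0 chase 'b': 0 ⇒ 4;  out=∅∪out(4)=∅
  fail(9) 'ba': from fail(4)=0 chase 'a': 0 ⇒ 1;  out=∅∪out(1)=∅
  fail(12) 'ca': from fail(11)=0 chase 'a': 0 ⇒ 1;  out=∅∪out(1)=∅
  fail(17) 'ac': from fail(1)=0 chase 'c': 0 ⇒ 11;  out={4}∪out(11)={4}
  fail(3) 'abb': from fail(2)=4 chase 'b': 4 ⇒ 5;  out={0}∪out(5)={0}
  fail(6) 'bbb': from fail(5)=4 chase 'b': 4 ⇒ 5;  out=∅∪out(5)=∅
  fail(10) 'bac': from fail(9)=1 chase 'c': 1 ⇒ 17;  out={2}∪out(17)={2,4}
  fail(13) 'cab': from fail(12)=1 chase 'b': 1 ⇒ 2;  out=∅∪out(2)=∅
  fail(7) 'bbbb': from fail(6)=5 chase 'b': 5 ⇒ 6;  out=∅∪out(6)=∅
  fail(14) 'cabb': from fail(13)=2 chase 'b': 2 ⇒ 3;  out=∅∪out(3)={0}
  fail(8) 'bbbbc': from fail(7)=6 chase 'c': 6→5→4→0 ⇒ 11;  out={1}∪out(11)={1}
  fail(15) 'cabbc': from fail(14)=3 chase 'c': 3→5→4→0 ⇒ 11;  out=∅∪out(11)=∅
  fail(16) 'cabbcc': from fail(15)=11 chase 'c': 11→0 ⇒ 11;  out={3}∪out(11)={3}

Run:
pos 0 'a': at 1
pos 1 'b': at 2
pos 2 'a': at 9 (fail-walked)
pos 3 'a': at 1 (fail-walked)
pos 4 'b': at 2
pos 5 'b': at 3  emit P0@[3:5]
pos 6 'a': at 9 (fail-walked)
pos 7 'b': at 2 (fail-walked)
pos 8 'c': at 11 (fail-walked)
pos 9 'c': at 11 (fail-walked)
pos 10 'c': at 11 (fail-walked)
pos 11 'b': at 4 (fail-walked)
pos 12 'b': at 5
pos 13 'a': at 9 (fail-walked)
pos 14 'c': at 10  emit P2@[12:14],P4@[13:14]
pos 15 'b': at 4 (fail-walked)
pos 16 'a': at 9
pos 17 'c': at 10  emit P2@[15:17],P4@[16:17]
pos 18 'b': at 4 (fail-walked)
pos 19 'a': at 9
pos 20 'b': at 2 (fail-walked)
pos 21 'b': at 3  emit P0@[19:21]
pos 22 'a': at 9 (fail-walked)
pos 23 'b': at 2 (fail-walked)
pos 24 'a': at 9 (fail-walked)
pos 25 'c': at 10  emit P2@[23:25],P4@[24:25]
pos 26 'c': at 11 (fail-walked)
pos 27 'c': at 11 (fail-walked)
pos 28 'a': at 12
pos 29 'c': at 17 (fail-walked)  emit P4@[28:29]
pos 30 'b': at 4 (fail-walked)
pos 31 'a': at 9
pos 32 'c': at 10  emit P2@[30:32],P4@[31:32]
pos 33 'b': at 4 (fail-walked)
pos 34 'c': at 11 (fail-walked)
pos 35 'b': at 4 (fail-walked)
pos 36 'c': at 11 (fail-walked)
pos 37 'c': at 11 (fail-walked)
pos 38 'c': at 11 (fail-walked)
pos 39 'a': at 12
pos 40 'c': at 17 (fail-walked)  emit P4@[39:40]
pos 41 'c': at 11 (fail-walked)
pos 42 'c': at 11 (fail-walked)
pos 43 'b': at 4 (fail-walked)
pos 44 'b': at 5
pos 45 'b': at 6
pos 46 'b': at 7
pos 47 'b': at 7 (fail-walked)
pos 48 'b': at 7 (fail-walked)
pos 49 'c': at 8  emit P1@[45:49]
pos 50 'a': at 12 (fail-walked)

Result: [[5,0],[14,2],[14,4],[17,2],[17,4],[21,0],[25,2],[25,4],[29,4],[32,2],[32,4],[40,4],[49,1]]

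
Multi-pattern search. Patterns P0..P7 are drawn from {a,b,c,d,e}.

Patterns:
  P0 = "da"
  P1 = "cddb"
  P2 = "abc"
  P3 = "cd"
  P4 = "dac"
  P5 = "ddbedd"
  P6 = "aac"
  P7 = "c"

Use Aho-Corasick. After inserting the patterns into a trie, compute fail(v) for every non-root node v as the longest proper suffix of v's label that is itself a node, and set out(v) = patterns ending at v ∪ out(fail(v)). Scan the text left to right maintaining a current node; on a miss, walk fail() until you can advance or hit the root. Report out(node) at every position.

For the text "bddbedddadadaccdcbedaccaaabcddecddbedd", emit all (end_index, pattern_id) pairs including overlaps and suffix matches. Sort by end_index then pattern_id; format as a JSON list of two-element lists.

Construct AC machine:
Trie nodes:
  n0 'ε': a→7 c→3 d→1
  n1 'd': a→2 d→11
  n2 'da': c→10  [P0 ends]
  n3 'c': d→4  [P7 ends]
  n4 'cd': d→5  [P3 ends]
  n5 'cdd': b→6
  n6 'cddb': ·  [P1 ends]
  n7 'a': a→16 b→8
  n8 'ab': c→9
  n9 'abc': ·  [P2 ends]
  n10 'dac': ·  [P4 ends]
  n11 'dd': b→12
  n12 'ddb': e→13
  n13 'ddbe': d→14
  n14 'ddbed': d→15
  n15 'ddbedd': ·  [P5 ends]
  n16 'aa': c→17
  n17 'aac': ·  [P6 ends]

BFS fail/out derivation:
  fail(1) 'd': from fail(0)=0 chase 'd': 0 ⇒ 0;  out=∅∪out(0)=∅
  fail(3) 'c': from fail(0)=0 chase 'c': 0 ⇒ 0;  out={7}∪out(0)={7}
  fail(7) 'a': from fail(0)=0 chase 'a': 0 ⇒ 0;  out=∅∪out(0)=∅
  fail(2) 'da': from fail(1)=0 chase 'a': 0 ⇒ 7;  out={0}∪out(7)={0}
  fail(4) 'cd': from fail(3)=0 chase 'd': 0 ⇒ 1;  out={3}∪out(1)={3}
  fail(8) 'ab': from fail(7)=0 chase 'b': 0 ⇒ 0;  out=∅∪out(0)=∅
  fail(11) 'dd': from fail(1)=0 chase 'd': 0 ⇒ 1;  out=∅∪out(1)=∅
  fail(16) 'aa': from fail(7)=0 chase 'a': 0 ⇒ 7;  out=∅∪out(7)=∅
  fail(5) 'cdd': from fail(4)=1 chase 'd': 1 ⇒ 11;  out=∅∪out(11)=∅
  fail(9) 'abc': from fail(8)=0 chase 'c': 0 ⇒ 3;  out={2}∪out(3)={2,7}
  fail(10) 'dac': from fail(2)=7 chase 'c': 7→0 ⇒ 3;  out={4}∪out(3)={4,7}
  fail(12) 'ddb': from fail(11)=1 chase 'b': 1→0 ⇒ 0;  out=∅∪out(0)=∅
  fail(17) 'aac': from fail(16)=7 chase 'c': 7→0 ⇒ 3;  out={6}∪out(3)={6,7}
  fail(6) 'cddb': from fail(5)=11 chase 'b': 11 ⇒ 12;  out={1}∪out(12)={1}
  fail(13) 'ddbe': from fail(12)=0 chase 'e': 0 ⇒ 0;  out=∅∪out(0)=∅
  fail(14) 'ddbed': from fail(13)=0 chase 'd': 0 ⇒ 1;  out=∅∪out(1)=∅
  fail(15) 'ddbedd': from fail(14)=1 chase 'd': 1 ⇒ 11;  out={5}∪out(11)={5}

Text stream:
i=0 'b': node 0→0
i=1 'd': node 0→1
i=2 'd': node 1→11
i=3 'b': node 11→12
i=4 'e': node 12→13
i=5 'd': node 13→14
i=6 'd': node 14→15  → match P5@[1:6]
i=7 'd': node 15→11 (fail-walked)
i=8 'a': node 11→2 (fail-walked)  → match P0@[7:8]
i=9 'd': node 2→1 (fail-walked)
i=10 'a': node 1→2  → match P0@[9:10]
i=11 'd': node 2→1 (fail-walked)
i=12 'a': node 1→2  → match P0@[11:12]
i=13 'c': node 2→10  → match P4@[11:13],P7@[13:13]
i=14 'c': node 10→3 (fail-walked)  → match P7@[14:14]
i=15 'd': node 3→4  → match P3@[14:15]
i=16 'c': node 4→3 (fail-walked)  → match P7@[16:16]
i=17 'b': node 3→0 (fail-walked)
i=18 'e': node 0→0
i=19 'd': node 0→1
i=20 'a': node 1→2  → match P0@[19:20]
i=21 'c': node 2→10  → match P4@[19:21],P7@[21:21]
i=22 'c': node 10→3 (fail-walked)  → match P7@[22:22]
i=23 'a': node 3→7 (fail-walked)
i=24 'a': node 7→16
i=25 'a': node 16→16 (fail-walked)
i=26 'b': node 16→8 (fail-walked)
i=27 'c': node 8→9  → match P2@[25:27],P7@[27:27]
i=28 'd': node 9→4 (fail-walked)  → match P3@[27:28]
i=29 'd': node 4→5
i=30 'e': node 5→0 (fail-walked)
i=31 'c': node 0→3  → match P7@[31:31]
i=32 'd': node 3→4  → match P3@[31:32]
i=33 'd': node 4→5
i=34 'b': node 5→6  → match P1@[31:34]
i=35 'e': node 6→13 (fail-walked)
i=36 'd': node 13→14
i=37 'd': node 14→15  → match P5@[32:37]

Matches: [[6,5],[8,0],[10,0],[12,0],[13,4],[13,7],[14,7],[15,3],[16,7],[20,0],[21,4],[21,7],[22,7],[27,2],[27,7],[28,3],[31,7],[32,3],[34,1],[37,5]]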